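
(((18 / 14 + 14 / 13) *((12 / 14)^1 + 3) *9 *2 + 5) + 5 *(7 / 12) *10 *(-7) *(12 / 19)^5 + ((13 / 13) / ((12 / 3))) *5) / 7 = 21.40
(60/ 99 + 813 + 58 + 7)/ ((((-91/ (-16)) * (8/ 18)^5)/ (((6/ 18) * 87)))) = 1182141297/ 4576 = 258335.07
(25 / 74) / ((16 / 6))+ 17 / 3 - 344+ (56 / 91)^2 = -101397031 / 300144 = -337.83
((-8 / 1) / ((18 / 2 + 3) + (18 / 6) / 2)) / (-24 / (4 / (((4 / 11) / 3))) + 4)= -44 / 243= -0.18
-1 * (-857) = 857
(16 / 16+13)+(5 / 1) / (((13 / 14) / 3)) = 392 / 13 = 30.15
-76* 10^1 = -760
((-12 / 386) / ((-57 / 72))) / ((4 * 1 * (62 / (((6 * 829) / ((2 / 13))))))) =581958 / 113677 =5.12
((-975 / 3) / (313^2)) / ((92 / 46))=-325 / 195938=-0.00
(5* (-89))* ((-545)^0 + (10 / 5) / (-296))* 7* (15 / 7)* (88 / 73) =-21586950 / 2701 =-7992.21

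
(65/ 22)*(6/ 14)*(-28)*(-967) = 377130/ 11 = 34284.55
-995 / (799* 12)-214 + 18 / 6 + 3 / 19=-38428433 / 182172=-210.95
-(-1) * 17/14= 17/14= 1.21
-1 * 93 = -93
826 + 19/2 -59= 1553/2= 776.50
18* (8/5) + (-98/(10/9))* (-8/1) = 3672/5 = 734.40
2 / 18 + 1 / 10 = 19 / 90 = 0.21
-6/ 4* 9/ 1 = -27/ 2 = -13.50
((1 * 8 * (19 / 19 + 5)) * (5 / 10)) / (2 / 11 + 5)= 88 / 19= 4.63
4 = 4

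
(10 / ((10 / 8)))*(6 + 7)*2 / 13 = 16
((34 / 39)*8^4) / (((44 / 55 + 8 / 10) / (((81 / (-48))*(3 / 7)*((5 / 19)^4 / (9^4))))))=-3400000 / 2881788273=-0.00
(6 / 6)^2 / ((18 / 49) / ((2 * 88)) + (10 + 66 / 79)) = 340648 / 3691783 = 0.09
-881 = -881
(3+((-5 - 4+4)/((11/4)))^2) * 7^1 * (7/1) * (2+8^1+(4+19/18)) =10131877/2178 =4651.92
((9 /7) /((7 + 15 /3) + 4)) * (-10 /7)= -45 /392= -0.11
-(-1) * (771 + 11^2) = 892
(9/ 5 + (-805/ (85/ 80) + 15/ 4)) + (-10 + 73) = -234293/ 340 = -689.10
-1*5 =-5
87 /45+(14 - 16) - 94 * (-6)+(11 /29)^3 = 206326516 /365835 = 563.99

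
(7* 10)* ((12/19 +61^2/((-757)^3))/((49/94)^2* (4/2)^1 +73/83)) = 133617957905277860/4300736327129299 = 31.07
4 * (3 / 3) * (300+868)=4672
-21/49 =-3/7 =-0.43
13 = 13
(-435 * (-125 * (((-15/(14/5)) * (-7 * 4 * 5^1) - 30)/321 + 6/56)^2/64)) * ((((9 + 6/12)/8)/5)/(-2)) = -10243575086625/18382880768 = -557.23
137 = 137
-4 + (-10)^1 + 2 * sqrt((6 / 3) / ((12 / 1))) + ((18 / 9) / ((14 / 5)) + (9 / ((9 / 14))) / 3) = -181 / 21 + sqrt(6) / 3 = -7.80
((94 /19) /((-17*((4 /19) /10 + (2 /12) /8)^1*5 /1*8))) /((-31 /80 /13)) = 586560 /100657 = 5.83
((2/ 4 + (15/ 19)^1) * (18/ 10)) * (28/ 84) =147/ 190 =0.77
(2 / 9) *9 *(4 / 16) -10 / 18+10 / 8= 43 / 36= 1.19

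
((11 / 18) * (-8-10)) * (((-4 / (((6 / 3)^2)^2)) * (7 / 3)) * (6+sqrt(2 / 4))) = 77 * sqrt(2) / 24+77 / 2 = 43.04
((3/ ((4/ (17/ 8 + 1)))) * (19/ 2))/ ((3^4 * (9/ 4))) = 475/ 3888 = 0.12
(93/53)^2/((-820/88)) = -190278/575845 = -0.33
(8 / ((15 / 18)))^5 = 254803968 / 3125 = 81537.27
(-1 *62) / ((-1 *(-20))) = -31 / 10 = -3.10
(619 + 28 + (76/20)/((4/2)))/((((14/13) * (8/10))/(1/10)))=75.32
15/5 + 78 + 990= 1071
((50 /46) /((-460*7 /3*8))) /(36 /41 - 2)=615 /5450816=0.00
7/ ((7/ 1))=1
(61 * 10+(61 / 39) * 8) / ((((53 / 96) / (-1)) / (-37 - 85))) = 94781312 / 689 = 137563.59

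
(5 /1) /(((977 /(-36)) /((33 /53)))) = -5940 /51781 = -0.11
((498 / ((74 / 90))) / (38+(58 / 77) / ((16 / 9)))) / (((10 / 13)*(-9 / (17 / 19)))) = -33897864 / 16639307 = -2.04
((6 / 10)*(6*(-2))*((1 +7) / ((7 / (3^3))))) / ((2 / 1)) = -111.09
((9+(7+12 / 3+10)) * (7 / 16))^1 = 105 / 8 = 13.12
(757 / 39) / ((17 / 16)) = 12112 / 663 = 18.27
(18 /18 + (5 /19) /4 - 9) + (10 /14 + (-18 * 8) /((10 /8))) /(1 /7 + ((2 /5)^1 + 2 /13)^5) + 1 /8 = -143217928273259 /240700186264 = -595.01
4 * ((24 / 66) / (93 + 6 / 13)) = 208 / 13365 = 0.02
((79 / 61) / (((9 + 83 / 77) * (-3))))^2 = 37002889 / 20166272064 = 0.00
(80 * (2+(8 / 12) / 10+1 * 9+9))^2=23193856 / 9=2577095.11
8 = 8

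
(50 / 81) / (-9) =-0.07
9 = 9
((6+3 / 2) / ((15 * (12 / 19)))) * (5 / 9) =95 / 216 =0.44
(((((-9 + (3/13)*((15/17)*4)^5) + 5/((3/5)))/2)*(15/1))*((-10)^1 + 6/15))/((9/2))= -111383739488/55374423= -2011.47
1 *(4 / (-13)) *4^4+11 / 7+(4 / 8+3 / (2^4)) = -111399 / 1456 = -76.51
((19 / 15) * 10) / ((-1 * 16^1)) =-19 / 24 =-0.79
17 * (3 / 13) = 51 / 13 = 3.92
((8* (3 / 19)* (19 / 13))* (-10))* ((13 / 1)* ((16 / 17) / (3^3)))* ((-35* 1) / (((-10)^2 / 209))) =93632 / 153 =611.97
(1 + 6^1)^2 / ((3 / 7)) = 343 / 3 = 114.33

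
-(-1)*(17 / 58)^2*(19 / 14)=5491 / 47096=0.12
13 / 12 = 1.08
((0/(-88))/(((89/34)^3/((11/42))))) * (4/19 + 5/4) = 0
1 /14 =0.07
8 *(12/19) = 96/19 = 5.05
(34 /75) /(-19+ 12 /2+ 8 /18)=-0.04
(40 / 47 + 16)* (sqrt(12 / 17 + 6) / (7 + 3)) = 396* sqrt(1938) / 3995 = 4.36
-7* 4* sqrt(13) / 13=-28* sqrt(13) / 13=-7.77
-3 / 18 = -1 / 6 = -0.17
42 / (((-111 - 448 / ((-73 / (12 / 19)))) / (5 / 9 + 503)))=-88002376 / 445743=-197.43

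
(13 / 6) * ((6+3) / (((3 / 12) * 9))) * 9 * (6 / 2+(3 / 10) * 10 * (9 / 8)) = 1989 / 4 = 497.25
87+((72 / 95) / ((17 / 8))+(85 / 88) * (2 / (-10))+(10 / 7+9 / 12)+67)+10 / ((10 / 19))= 174437281 / 994840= 175.34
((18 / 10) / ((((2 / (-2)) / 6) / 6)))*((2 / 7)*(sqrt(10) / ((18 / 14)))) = -72*sqrt(10) / 5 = -45.54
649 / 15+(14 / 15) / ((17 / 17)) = 221 / 5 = 44.20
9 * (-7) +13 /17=-1058 /17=-62.24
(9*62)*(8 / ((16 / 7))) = 1953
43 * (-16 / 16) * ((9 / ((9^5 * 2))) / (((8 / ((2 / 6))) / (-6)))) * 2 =43 / 26244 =0.00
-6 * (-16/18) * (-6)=-32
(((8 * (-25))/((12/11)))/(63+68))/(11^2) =-50/4323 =-0.01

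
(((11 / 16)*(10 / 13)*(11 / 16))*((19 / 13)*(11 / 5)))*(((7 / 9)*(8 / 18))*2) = 177023 / 219024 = 0.81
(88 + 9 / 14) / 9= 1241 / 126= 9.85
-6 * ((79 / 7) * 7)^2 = -37446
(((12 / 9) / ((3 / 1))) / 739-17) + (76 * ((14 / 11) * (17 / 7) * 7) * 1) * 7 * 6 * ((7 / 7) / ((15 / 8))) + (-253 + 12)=13379590786 / 365805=36575.75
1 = 1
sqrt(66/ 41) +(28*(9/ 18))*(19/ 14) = sqrt(2706)/ 41 +19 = 20.27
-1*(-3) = 3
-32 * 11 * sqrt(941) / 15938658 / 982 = -88 * sqrt(941) / 3912940539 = -0.00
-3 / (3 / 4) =-4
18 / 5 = 3.60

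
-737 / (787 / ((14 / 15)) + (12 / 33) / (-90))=-5107410 / 5843447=-0.87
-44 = -44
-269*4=-1076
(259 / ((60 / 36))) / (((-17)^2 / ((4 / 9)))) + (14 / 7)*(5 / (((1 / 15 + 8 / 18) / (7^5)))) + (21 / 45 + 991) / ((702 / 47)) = 885408233054 / 2692035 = 328899.23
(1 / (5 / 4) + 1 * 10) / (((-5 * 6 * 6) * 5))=-3 / 250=-0.01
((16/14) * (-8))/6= -32/21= -1.52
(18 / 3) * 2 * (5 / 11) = 5.45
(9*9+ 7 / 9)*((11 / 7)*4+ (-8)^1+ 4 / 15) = -111872 / 945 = -118.38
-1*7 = -7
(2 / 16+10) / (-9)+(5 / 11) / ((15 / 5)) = -257 / 264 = -0.97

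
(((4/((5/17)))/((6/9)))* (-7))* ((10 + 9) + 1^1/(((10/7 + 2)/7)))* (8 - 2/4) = -22535.62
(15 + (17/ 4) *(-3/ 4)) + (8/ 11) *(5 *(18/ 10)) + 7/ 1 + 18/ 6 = 4991/ 176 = 28.36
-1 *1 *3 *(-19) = 57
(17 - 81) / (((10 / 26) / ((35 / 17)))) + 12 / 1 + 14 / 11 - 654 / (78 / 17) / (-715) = -52005289 / 158015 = -329.12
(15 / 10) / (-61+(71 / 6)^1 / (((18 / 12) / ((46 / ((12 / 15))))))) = 27 / 7067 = 0.00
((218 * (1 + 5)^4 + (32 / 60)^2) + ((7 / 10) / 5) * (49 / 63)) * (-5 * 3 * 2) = -42379259 / 5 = -8475851.80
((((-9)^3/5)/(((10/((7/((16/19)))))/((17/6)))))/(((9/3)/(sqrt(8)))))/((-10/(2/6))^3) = 6783 * sqrt(2)/800000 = 0.01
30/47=0.64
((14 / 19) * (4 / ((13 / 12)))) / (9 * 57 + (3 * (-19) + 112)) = 0.00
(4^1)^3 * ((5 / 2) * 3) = 480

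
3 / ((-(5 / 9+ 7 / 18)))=-54 / 17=-3.18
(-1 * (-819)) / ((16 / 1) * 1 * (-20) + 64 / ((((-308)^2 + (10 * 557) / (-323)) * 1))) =-12545238069 / 4901669984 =-2.56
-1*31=-31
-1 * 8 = -8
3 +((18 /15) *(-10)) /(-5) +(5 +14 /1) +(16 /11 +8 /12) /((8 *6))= 96799 /3960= 24.44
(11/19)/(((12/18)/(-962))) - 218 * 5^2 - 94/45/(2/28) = -5399039/855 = -6314.67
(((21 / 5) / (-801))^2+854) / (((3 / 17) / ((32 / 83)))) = 827978988256 / 443774025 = 1865.77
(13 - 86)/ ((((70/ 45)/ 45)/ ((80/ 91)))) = -1182600/ 637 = -1856.51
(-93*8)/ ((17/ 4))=-2976/ 17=-175.06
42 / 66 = 7 / 11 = 0.64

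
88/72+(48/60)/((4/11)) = 154/45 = 3.42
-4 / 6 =-2 / 3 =-0.67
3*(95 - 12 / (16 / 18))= 489 / 2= 244.50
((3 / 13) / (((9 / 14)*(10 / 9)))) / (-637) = -3 / 5915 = -0.00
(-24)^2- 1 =575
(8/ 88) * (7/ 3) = 7/ 33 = 0.21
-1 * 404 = -404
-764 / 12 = -63.67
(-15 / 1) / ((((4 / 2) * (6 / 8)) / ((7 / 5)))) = -14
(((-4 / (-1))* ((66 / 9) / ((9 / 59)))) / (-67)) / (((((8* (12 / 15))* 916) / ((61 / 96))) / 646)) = -63936235 / 318152448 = -0.20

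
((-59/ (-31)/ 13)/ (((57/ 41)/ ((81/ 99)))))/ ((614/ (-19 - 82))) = -732957/ 51715378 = -0.01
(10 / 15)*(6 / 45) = 4 / 45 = 0.09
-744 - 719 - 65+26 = -1502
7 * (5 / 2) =35 / 2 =17.50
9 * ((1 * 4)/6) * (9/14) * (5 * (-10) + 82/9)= -1104/7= -157.71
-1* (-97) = 97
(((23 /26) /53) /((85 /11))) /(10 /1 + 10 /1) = 253 /2342600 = 0.00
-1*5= -5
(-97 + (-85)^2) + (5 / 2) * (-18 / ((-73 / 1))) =520389 / 73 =7128.62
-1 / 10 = -0.10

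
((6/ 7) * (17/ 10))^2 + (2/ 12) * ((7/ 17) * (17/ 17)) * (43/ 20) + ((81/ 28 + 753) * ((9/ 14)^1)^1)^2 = 46263227313451/ 195921600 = 236131.33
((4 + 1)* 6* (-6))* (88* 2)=-31680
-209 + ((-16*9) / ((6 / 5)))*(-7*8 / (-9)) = -2867 / 3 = -955.67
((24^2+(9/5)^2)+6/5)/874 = 14511/21850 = 0.66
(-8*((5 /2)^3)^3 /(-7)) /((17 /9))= 17578125 /7616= 2308.05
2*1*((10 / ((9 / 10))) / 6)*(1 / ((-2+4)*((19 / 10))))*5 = 2500 / 513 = 4.87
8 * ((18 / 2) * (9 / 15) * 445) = 19224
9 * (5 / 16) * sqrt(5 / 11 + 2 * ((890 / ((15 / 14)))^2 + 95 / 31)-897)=15 * sqrt(90205816085) / 1364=3302.89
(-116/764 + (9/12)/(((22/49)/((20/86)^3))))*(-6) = 131118648/167044207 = 0.78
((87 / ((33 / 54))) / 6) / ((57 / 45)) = 3915 / 209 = 18.73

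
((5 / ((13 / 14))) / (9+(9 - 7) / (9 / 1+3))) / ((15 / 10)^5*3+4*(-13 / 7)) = 18816 / 491777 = 0.04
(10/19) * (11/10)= 11/19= 0.58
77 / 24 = 3.21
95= 95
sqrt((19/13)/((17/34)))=sqrt(494)/13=1.71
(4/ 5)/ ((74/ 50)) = 20/ 37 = 0.54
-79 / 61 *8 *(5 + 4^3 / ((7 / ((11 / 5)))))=-555528 / 2135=-260.20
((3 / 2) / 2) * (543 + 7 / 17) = 13857 / 34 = 407.56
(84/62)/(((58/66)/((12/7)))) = 2376/899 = 2.64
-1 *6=-6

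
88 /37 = 2.38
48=48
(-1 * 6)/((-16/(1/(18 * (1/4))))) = 1/12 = 0.08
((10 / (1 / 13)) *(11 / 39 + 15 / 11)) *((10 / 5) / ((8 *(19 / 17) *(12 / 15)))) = 150025 / 2508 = 59.82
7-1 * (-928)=935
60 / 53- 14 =-682 / 53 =-12.87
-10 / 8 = -5 / 4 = -1.25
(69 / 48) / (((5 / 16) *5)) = 0.92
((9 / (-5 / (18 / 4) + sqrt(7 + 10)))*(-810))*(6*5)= -17714700*sqrt(17) / 1277 - 19683000 / 1277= -72609.69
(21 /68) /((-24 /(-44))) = 77 /136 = 0.57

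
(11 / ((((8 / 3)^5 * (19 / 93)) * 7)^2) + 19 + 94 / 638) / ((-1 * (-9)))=38671198704041399 / 18176702102372352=2.13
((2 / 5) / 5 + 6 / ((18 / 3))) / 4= 27 / 100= 0.27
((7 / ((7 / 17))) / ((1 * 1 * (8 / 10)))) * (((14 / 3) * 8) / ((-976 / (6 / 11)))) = -595 / 1342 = -0.44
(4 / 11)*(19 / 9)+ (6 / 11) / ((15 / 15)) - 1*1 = 31 / 99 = 0.31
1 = 1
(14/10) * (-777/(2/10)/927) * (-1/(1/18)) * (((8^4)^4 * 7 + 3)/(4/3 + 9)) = 64299580729828933230/3193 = 20137670131484163.24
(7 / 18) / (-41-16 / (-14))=-49 / 5022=-0.01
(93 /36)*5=155 /12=12.92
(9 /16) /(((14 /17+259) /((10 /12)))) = 255 /141344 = 0.00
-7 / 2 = -3.50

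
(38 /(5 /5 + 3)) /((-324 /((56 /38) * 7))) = -49 /162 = -0.30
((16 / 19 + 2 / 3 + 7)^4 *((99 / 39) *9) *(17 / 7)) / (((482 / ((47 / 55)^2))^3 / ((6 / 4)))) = 16222695107949323633 / 10693757733948281392400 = 0.00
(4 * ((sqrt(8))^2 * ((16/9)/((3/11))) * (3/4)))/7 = 1408/63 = 22.35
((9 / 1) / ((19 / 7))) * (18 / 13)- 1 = 3.59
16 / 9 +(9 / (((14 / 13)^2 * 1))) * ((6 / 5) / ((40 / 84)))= 134401 / 6300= 21.33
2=2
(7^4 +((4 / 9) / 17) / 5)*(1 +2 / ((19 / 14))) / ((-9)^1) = -86328143 / 130815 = -659.93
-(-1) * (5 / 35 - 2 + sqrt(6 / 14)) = -13 / 7 + sqrt(21) / 7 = -1.20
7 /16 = 0.44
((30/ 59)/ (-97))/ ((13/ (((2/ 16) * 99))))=-1485/ 297596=-0.00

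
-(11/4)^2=-121/16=-7.56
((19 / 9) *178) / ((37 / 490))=1657180 / 333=4976.52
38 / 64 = 19 / 32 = 0.59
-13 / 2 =-6.50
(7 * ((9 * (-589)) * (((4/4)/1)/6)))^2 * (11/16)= 1682913771/64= 26295527.67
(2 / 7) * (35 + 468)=1006 / 7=143.71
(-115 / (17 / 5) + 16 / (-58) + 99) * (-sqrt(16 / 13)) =-127984 * sqrt(13) / 6409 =-72.00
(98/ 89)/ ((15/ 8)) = 784/ 1335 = 0.59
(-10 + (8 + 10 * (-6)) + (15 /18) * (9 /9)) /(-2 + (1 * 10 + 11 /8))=-1468 /225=-6.52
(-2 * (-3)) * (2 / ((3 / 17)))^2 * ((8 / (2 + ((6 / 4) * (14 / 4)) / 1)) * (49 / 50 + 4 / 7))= 6695552 / 5075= 1319.32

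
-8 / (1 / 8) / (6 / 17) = -181.33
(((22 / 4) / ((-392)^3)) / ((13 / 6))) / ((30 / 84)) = -33 / 279668480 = -0.00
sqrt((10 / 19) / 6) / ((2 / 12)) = 2* sqrt(285) / 19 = 1.78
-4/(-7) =4/7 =0.57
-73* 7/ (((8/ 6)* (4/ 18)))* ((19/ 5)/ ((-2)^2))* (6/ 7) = -112347/ 80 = -1404.34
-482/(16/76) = -4579/2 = -2289.50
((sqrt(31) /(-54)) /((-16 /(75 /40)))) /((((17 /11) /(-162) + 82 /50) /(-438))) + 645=645 - 2710125 *sqrt(31) /4648768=641.75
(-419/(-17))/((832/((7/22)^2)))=20531/6845696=0.00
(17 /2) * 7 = 119 /2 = 59.50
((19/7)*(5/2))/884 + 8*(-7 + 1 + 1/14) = -586881/12376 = -47.42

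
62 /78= 31 /39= 0.79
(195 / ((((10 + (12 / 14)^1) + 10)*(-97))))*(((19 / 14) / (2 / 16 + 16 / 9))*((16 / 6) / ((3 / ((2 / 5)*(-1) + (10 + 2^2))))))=-806208 / 970097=-0.83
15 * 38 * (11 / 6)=1045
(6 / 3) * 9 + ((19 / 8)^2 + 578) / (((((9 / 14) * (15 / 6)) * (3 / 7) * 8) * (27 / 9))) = 921139 / 17280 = 53.31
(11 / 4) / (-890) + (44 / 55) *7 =3985 / 712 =5.60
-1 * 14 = -14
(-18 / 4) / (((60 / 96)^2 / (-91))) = 26208 / 25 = 1048.32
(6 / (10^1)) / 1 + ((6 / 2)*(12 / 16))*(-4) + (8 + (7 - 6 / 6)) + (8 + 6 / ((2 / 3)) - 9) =68 / 5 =13.60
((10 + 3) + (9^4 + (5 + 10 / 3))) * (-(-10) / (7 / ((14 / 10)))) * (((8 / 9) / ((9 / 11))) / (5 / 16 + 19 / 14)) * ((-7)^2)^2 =84963284224 / 4131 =20567243.82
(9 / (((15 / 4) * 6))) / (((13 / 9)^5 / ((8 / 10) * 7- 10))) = -2598156 / 9282325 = -0.28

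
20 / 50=2 / 5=0.40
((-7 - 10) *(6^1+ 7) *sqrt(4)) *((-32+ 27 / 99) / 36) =77129 / 198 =389.54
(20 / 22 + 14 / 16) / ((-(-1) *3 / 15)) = 785 / 88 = 8.92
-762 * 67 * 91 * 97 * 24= -10815687792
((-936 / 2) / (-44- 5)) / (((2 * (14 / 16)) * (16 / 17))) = 5.80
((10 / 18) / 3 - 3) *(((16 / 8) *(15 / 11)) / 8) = -95 / 99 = -0.96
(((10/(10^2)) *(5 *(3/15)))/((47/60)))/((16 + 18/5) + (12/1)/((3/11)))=5/2491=0.00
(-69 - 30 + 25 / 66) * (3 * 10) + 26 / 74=-1204022 / 407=-2958.29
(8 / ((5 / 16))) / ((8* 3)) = 16 / 15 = 1.07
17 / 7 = 2.43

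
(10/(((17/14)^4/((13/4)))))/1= 1248520/83521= 14.95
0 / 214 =0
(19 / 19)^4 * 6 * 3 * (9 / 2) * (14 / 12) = 189 / 2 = 94.50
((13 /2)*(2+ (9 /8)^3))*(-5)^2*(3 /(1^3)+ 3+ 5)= 6266975 /1024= 6120.09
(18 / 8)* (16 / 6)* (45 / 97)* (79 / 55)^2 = 337014 / 58685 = 5.74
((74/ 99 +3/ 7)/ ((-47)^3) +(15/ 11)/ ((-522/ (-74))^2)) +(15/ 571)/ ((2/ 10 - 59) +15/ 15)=806962628160925/ 29955599114468643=0.03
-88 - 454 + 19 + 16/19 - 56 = -10985/19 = -578.16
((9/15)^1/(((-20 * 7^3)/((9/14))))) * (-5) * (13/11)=351/1056440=0.00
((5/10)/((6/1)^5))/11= 1/171072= 0.00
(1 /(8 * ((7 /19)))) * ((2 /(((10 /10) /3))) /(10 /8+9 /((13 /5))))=0.43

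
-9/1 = -9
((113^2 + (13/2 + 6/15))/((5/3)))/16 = 383277/800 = 479.10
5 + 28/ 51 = 5.55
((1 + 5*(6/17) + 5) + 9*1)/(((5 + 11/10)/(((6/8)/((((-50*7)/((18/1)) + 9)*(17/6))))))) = -115425/1657126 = -0.07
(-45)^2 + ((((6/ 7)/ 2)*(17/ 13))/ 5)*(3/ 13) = 11978028/ 5915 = 2025.03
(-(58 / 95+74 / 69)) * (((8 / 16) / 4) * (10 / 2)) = -1379 / 1311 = -1.05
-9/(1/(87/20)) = -783/20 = -39.15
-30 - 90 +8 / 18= -1076 / 9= -119.56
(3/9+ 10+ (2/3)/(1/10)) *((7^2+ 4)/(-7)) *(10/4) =-4505/14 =-321.79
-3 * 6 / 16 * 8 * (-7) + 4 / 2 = 65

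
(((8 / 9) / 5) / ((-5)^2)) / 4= 2 / 1125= 0.00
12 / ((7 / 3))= 36 / 7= 5.14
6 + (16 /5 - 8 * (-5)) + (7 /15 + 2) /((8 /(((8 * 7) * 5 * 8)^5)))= 260826569113600738 /15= 17388437940906715.87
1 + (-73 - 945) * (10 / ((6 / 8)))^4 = -2606079919 / 81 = -32173826.16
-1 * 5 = -5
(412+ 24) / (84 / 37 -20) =-4033 / 164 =-24.59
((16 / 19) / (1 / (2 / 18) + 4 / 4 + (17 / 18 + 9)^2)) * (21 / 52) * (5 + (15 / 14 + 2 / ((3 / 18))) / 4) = 225018 / 8714407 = 0.03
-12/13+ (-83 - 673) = -9840/13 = -756.92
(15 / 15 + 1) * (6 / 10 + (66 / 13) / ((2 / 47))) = 15588 / 65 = 239.82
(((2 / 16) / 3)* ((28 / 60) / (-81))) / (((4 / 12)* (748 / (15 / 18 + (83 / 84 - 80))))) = 0.00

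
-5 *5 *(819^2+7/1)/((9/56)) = -939075200/9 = -104341688.89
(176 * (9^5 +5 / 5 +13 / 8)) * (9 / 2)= 46768887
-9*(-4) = 36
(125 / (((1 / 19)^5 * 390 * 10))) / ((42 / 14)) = 12380495 / 468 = 26454.05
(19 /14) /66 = 19 /924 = 0.02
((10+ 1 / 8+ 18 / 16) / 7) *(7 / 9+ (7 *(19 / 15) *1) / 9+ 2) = 127 / 21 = 6.05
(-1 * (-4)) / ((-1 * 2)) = -2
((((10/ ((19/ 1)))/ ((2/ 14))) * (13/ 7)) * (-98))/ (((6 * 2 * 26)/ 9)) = -735/ 38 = -19.34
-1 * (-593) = 593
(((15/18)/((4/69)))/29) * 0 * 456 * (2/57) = 0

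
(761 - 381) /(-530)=-38 /53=-0.72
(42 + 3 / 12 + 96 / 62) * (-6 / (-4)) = 16293 / 248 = 65.70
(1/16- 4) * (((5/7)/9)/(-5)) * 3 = 3/16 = 0.19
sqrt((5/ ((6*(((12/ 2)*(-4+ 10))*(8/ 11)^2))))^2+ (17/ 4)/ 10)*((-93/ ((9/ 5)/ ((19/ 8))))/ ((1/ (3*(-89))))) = 52421*sqrt(2039619745)/ 110592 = 21407.02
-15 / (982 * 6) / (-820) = 1 / 322096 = 0.00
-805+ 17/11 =-8838/11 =-803.45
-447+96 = -351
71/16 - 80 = -1209/16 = -75.56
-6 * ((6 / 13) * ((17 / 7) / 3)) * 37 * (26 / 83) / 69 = -5032 / 13363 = -0.38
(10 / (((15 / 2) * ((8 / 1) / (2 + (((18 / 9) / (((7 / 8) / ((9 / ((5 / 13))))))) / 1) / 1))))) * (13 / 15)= 12623 / 1575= 8.01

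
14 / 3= 4.67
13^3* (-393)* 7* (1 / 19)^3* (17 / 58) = -258.27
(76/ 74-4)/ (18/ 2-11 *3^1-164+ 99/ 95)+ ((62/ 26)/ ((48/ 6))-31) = -2097215501/ 68344328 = -30.69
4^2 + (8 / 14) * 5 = 132 / 7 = 18.86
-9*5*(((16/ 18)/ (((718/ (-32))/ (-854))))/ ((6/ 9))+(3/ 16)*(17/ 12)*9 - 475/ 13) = -223127175/ 298688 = -747.02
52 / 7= 7.43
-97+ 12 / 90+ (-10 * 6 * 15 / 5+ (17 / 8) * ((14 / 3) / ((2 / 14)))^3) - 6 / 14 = 69739111 / 945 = 73798.00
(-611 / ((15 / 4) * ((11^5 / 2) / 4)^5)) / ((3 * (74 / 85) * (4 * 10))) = -85090304 / 180397853957416397199647367915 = -0.00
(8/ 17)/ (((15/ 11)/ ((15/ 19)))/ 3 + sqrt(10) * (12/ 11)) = 0.12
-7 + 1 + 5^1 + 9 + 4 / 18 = 74 / 9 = 8.22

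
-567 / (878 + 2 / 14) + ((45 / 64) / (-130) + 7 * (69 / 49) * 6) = 465336171 / 7955584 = 58.49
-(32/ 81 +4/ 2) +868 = 70114/ 81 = 865.60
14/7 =2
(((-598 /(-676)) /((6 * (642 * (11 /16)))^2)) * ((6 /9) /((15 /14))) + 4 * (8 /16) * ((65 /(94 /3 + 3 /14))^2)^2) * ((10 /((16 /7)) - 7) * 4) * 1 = -378.45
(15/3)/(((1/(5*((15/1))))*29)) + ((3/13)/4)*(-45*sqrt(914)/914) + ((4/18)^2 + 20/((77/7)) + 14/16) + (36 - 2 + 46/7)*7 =61946129/206712 - 135*sqrt(914)/47528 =299.59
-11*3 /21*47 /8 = -517 /56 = -9.23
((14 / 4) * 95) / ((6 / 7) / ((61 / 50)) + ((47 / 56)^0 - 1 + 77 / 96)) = 13629840 / 61679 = 220.98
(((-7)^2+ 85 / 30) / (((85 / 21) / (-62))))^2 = 4554495169 / 7225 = 630379.95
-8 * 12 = -96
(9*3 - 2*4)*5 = 95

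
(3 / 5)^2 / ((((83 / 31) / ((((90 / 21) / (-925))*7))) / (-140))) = 46872 / 76775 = 0.61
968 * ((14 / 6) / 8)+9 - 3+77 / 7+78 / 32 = 14485 / 48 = 301.77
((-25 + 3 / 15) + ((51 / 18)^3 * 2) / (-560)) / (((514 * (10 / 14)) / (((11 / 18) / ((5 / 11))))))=-182082857 / 1998432000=-0.09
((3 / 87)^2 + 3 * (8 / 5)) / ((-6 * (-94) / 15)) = 20189 / 158108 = 0.13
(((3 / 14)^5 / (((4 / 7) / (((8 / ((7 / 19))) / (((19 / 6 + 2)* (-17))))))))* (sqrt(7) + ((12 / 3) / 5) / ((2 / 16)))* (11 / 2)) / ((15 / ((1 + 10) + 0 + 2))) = -1320462 / 221432225-660231* sqrt(7) / 708583120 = -0.01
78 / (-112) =-39 / 56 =-0.70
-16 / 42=-0.38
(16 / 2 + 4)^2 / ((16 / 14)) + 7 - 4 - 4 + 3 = 128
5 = 5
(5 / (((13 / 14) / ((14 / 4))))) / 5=49 / 13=3.77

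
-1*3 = -3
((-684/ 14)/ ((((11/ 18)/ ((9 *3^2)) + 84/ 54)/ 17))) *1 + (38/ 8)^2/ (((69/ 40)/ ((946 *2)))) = 26655326062/ 1100757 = 24215.45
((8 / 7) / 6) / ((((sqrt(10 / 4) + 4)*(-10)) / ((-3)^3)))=16 / 105-2*sqrt(10) / 105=0.09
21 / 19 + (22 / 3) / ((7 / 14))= 15.77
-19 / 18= -1.06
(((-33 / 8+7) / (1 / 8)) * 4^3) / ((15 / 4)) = 5888 / 15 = 392.53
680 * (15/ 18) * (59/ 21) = 100300/ 63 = 1592.06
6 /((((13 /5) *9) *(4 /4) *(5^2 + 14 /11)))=110 /11271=0.01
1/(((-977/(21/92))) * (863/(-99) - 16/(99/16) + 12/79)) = 0.00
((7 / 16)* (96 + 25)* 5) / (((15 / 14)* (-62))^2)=41503 / 691920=0.06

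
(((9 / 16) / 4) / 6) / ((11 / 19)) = 57 / 1408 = 0.04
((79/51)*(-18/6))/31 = -79/527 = -0.15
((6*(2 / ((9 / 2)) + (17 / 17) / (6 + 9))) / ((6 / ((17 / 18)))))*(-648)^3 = -656729856 / 5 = -131345971.20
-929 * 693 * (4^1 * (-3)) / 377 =7725564 / 377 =20492.21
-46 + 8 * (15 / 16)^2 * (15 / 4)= -2513 / 128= -19.63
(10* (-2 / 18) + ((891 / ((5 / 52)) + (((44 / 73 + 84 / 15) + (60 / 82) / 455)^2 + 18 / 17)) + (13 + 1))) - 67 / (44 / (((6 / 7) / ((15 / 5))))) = 58169053104638907031 / 6242381957161350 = 9318.41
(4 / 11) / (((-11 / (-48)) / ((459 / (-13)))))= -88128 / 1573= -56.03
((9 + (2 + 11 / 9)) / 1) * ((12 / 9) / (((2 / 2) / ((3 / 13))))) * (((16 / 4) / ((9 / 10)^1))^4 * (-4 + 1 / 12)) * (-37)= 212644.95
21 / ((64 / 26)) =273 / 32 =8.53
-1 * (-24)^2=-576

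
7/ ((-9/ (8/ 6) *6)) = -14/ 81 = -0.17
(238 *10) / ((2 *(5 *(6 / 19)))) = 2261 / 3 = 753.67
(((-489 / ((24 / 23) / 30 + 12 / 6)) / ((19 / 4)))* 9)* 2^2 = -449880 / 247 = -1821.38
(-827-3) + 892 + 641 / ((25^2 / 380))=56466 / 125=451.73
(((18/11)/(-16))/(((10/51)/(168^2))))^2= 655575224976/3025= 216719082.64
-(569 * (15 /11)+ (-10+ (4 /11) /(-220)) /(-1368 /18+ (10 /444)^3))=-390402256365723 /503069311415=-776.04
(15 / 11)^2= 225 / 121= 1.86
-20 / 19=-1.05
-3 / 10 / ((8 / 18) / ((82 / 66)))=-369 / 440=-0.84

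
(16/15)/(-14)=-8/105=-0.08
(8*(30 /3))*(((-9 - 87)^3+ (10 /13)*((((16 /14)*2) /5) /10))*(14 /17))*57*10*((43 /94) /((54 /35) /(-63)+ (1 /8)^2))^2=-834485796376628035584000 /9432299669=-88471086125394.39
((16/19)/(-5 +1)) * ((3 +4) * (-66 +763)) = -19516/19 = -1027.16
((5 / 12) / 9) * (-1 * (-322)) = 805 / 54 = 14.91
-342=-342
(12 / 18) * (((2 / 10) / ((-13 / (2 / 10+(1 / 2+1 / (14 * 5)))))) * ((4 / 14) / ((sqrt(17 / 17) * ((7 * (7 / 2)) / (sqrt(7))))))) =-8 * sqrt(7) / 93639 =-0.00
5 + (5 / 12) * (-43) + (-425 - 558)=-11951 / 12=-995.92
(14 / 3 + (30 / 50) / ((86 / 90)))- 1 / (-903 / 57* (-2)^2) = 5.31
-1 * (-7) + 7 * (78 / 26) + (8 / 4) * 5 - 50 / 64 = 1191 / 32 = 37.22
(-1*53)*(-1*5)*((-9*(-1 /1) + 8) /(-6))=-4505 /6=-750.83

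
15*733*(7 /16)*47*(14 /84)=1205785 /32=37680.78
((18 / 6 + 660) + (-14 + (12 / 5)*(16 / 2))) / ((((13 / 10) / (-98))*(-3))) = 50372 / 3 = 16790.67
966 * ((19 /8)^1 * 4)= 9177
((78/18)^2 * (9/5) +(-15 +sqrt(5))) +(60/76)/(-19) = sqrt(5) +33859/1805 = 20.99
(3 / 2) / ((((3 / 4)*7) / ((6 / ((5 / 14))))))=24 / 5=4.80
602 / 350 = 43 / 25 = 1.72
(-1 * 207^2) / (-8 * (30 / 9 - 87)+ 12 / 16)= -514188 / 8041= -63.95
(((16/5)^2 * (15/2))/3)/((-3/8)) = -1024/15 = -68.27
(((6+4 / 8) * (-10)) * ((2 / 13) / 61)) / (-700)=1 / 4270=0.00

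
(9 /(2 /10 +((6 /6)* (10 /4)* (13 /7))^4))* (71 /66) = 6818840 /327402317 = 0.02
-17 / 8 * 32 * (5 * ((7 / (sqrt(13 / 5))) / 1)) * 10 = -23800 * sqrt(65) / 13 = -14760.13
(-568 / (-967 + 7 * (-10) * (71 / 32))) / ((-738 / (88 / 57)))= -399872 / 377689581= -0.00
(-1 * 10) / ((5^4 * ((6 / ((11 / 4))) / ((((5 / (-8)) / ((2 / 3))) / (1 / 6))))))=33 / 800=0.04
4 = 4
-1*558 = -558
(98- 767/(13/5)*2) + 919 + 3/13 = 5554/13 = 427.23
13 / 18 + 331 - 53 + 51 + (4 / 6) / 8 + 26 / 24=2978 / 9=330.89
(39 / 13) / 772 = 3 / 772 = 0.00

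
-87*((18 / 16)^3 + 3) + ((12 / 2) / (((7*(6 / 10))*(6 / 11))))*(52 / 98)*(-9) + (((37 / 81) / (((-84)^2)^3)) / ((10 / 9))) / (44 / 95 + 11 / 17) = -4505415856031435329 / 11337792672374784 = -397.38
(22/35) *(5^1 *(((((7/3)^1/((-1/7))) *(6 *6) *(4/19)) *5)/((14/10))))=-1389.47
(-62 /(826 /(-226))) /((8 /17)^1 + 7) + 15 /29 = 4240723 /1521079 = 2.79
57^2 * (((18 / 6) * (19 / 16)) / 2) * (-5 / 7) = -925965 / 224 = -4133.77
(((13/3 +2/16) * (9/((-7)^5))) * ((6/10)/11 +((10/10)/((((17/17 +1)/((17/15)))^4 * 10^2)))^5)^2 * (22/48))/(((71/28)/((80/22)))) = -0.00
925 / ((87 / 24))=7400 / 29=255.17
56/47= 1.19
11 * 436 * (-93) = -446028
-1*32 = -32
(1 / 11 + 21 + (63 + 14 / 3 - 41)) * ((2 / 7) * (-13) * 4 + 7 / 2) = -41764 / 77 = -542.39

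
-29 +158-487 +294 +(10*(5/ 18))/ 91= -52391/ 819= -63.97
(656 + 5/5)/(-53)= -657/53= -12.40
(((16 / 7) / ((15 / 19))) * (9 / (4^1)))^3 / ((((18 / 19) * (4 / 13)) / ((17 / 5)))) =691222584 / 214375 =3224.36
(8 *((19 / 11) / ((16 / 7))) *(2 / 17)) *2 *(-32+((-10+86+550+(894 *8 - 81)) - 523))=10159.21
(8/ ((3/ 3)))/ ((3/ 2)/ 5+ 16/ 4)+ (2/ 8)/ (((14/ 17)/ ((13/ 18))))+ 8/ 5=3.68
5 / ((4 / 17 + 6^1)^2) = 1445 / 11236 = 0.13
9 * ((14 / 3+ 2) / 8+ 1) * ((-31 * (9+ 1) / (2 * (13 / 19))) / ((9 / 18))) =-7475.77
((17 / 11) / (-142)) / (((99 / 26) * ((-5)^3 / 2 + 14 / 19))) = 8398 / 181467693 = 0.00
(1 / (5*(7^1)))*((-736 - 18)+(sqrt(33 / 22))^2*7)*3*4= -8922 / 35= -254.91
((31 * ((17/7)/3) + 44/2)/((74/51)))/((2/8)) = 33626/259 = 129.83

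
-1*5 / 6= -5 / 6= -0.83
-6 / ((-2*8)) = 3 / 8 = 0.38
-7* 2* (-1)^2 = -14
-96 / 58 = -48 / 29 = -1.66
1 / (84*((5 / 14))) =1 / 30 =0.03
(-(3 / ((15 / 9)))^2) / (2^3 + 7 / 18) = -1458 / 3775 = -0.39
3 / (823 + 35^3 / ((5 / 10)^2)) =1 / 57441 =0.00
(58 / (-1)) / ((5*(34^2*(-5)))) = 29 / 14450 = 0.00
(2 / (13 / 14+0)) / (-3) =-28 / 39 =-0.72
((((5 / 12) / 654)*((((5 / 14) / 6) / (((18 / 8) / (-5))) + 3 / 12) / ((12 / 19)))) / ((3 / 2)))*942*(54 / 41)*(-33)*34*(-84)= 248230345 / 26814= 9257.49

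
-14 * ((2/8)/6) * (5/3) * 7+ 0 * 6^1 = -245/36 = -6.81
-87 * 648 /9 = -6264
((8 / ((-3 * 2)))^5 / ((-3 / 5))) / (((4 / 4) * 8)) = 640 / 729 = 0.88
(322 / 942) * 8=1288 / 471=2.73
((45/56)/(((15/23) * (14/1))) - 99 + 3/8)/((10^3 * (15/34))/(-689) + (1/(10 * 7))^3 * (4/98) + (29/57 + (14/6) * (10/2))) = -2211375458667375/258872240378564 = -8.54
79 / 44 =1.80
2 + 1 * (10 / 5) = 4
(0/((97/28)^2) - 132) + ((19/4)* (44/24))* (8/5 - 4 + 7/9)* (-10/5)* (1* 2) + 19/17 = -74.37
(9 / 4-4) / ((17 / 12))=-21 / 17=-1.24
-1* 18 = -18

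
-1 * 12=-12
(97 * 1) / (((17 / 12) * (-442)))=-0.15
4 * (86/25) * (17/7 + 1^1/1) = 8256/175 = 47.18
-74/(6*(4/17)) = -629/12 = -52.42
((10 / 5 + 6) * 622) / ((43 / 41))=204016 / 43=4744.56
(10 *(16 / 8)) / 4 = 5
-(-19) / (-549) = -19 / 549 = -0.03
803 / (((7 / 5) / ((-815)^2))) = 2666863375 / 7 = 380980482.14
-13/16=-0.81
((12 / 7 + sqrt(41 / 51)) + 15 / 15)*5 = 5*sqrt(2091) / 51 + 95 / 7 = 18.05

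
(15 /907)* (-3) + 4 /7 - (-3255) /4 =20679247 /25396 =814.27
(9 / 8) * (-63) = -567 / 8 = -70.88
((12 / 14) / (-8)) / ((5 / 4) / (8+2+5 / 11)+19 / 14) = -23 / 317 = -0.07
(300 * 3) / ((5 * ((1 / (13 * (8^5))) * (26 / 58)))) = 171048960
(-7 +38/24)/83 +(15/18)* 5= 4085/996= 4.10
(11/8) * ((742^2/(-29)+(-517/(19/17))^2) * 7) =157187453885/83752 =1876820.30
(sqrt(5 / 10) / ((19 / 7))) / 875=0.00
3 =3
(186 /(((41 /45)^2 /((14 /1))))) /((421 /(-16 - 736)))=-3965371200 /707701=-5603.17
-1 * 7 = -7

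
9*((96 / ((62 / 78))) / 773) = 33696 / 23963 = 1.41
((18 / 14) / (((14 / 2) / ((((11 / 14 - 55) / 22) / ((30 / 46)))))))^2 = 22667121 / 47059600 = 0.48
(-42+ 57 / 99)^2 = 1868689 / 1089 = 1715.97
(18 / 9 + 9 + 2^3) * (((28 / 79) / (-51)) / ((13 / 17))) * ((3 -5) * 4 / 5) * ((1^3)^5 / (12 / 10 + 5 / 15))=4256 / 23621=0.18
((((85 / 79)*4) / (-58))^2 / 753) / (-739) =-28900 / 2920717770027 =-0.00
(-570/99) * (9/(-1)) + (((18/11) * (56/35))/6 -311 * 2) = -31336/55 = -569.75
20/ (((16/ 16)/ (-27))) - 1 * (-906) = 366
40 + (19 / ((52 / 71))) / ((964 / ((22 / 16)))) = 40.04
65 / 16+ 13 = 273 / 16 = 17.06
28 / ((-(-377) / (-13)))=-0.97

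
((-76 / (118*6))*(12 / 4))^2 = 0.10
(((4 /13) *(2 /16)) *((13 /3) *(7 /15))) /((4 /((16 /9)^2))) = 224 /3645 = 0.06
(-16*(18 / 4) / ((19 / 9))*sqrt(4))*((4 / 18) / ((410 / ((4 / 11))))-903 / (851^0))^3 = 98480470810850956229456 / 1960811065125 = 50224354891.92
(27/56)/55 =27/3080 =0.01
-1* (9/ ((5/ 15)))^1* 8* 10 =-2160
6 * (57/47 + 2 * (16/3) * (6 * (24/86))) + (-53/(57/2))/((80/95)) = 5443655/48504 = 112.23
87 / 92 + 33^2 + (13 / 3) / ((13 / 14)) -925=46813 / 276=169.61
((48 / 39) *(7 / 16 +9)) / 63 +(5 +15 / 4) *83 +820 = 5066119 / 3276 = 1546.43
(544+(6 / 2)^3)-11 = 560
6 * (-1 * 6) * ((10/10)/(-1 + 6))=-36/5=-7.20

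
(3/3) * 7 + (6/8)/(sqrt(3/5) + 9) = 3797/536 -sqrt(15)/536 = 7.08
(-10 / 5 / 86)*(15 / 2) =-15 / 86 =-0.17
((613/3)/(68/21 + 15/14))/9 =5.27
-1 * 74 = -74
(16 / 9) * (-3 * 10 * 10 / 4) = -133.33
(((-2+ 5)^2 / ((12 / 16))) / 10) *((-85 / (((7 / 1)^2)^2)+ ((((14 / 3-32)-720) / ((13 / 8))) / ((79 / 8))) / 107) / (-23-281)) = 372536383 / 200521051640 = 0.00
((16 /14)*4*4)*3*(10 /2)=274.29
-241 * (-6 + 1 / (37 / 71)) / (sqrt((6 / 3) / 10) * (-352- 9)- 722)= -363910 / 253783 + 36391 * sqrt(5) / 253783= -1.11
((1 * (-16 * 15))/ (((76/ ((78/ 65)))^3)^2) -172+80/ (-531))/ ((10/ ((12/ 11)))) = -53756975925811297/ 2862447822093750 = -18.78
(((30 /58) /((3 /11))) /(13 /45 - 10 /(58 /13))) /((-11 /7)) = 225 /364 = 0.62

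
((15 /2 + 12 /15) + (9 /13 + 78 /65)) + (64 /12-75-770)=-64699 /78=-829.47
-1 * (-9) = 9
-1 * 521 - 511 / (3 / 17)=-10250 / 3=-3416.67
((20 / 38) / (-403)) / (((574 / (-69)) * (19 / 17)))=5865 / 41753621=0.00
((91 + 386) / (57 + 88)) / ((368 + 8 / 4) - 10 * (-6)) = 0.01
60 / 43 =1.40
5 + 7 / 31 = 162 / 31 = 5.23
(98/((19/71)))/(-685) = -6958/13015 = -0.53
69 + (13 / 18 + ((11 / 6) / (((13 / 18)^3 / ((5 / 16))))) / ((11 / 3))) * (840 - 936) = -264637 / 6591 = -40.15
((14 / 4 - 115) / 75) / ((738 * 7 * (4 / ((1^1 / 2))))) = -223 / 6199200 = -0.00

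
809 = 809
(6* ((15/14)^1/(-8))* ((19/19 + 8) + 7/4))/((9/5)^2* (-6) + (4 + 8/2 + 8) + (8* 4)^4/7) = -48375/838841536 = -0.00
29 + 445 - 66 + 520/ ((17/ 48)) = 31896/ 17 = 1876.24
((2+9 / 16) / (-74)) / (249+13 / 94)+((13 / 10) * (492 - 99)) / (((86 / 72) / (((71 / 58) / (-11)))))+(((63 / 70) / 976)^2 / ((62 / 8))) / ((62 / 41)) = -2354173337999815967119 / 49457202980304908800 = -47.60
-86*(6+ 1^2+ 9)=-1376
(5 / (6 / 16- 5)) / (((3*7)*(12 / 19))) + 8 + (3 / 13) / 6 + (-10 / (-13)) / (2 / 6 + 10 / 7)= 508699 / 60606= 8.39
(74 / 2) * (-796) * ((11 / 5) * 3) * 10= -1943832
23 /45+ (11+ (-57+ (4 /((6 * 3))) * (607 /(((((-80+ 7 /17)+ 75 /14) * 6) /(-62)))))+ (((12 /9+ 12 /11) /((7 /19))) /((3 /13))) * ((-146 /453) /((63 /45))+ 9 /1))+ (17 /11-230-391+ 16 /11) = -507341271583 /1285539255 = -394.65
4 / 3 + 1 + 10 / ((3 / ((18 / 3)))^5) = 967 / 3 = 322.33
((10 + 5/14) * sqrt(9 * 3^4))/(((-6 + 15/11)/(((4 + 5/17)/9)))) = -116435/4046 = -28.78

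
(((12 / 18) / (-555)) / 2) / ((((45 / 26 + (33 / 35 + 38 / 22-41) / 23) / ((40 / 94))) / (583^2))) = -313010577880 / 231525243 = -1351.95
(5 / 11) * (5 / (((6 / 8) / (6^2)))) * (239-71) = 18327.27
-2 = -2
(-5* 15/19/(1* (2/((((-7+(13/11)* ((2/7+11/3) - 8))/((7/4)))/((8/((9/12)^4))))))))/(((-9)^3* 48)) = -34025/2265145344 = -0.00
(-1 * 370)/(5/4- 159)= 2.35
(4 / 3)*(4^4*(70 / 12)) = 17920 / 9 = 1991.11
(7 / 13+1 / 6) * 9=6.35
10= 10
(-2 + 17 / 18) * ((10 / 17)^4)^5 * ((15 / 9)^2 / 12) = -5937500000000000000000 / 987608231815360122943589043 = -0.00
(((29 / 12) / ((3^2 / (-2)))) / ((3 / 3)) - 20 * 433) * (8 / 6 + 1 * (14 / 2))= -11691725 / 162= -72171.14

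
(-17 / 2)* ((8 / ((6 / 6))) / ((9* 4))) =-1.89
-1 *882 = -882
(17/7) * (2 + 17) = 323/7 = 46.14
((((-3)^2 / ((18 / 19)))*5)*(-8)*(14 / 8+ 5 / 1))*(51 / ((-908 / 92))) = 3008745 / 227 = 13254.38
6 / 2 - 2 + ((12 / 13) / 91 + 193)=229514 / 1183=194.01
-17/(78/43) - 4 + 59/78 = -164/13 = -12.62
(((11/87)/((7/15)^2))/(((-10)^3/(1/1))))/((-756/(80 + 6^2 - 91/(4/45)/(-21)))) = 0.00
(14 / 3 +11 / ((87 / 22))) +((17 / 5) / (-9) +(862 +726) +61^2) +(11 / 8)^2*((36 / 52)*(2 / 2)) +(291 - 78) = 6004664729 / 1085760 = 5530.38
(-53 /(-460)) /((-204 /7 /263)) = -97573 /93840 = -1.04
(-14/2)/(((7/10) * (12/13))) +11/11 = -59/6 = -9.83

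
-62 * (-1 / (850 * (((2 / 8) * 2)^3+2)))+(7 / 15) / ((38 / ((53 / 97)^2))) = 294424283 / 7749722850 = 0.04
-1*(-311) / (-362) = -311 / 362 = -0.86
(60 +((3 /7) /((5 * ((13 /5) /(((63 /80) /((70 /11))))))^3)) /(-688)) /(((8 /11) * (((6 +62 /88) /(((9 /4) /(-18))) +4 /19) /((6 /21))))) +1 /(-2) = -531376538711881282599 /564574029021184000000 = -0.94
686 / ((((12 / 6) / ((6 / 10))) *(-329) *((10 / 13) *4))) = -0.20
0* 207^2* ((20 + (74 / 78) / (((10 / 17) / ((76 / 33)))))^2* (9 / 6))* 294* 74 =0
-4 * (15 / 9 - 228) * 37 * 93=3115252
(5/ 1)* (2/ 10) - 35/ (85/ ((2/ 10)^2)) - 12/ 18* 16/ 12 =362/ 3825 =0.09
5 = 5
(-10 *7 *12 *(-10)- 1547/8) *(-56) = -459571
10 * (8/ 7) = 80/ 7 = 11.43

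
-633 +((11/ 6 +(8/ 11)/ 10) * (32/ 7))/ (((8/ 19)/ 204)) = 1381631/ 385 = 3588.65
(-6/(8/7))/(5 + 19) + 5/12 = 0.20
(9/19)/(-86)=-9/1634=-0.01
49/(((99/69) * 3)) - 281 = -269.62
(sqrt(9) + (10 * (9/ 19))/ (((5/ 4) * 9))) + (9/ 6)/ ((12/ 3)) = 577/ 152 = 3.80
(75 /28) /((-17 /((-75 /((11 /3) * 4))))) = 16875 /20944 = 0.81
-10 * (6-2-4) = 0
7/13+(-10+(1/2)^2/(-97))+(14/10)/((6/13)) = -486553/75660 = -6.43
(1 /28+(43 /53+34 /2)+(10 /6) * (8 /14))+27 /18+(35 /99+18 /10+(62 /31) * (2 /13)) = 217353677 /9549540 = 22.76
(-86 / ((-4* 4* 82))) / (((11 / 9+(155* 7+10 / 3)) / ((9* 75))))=261225 / 6432736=0.04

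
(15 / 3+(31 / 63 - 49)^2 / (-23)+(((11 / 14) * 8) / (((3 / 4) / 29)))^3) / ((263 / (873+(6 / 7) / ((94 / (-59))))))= 38165545586309440 / 801326547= 47627956.08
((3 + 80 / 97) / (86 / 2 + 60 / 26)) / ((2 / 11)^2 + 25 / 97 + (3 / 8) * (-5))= -4668664 / 87614339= -0.05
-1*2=-2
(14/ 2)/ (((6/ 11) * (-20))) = -77/ 120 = -0.64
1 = 1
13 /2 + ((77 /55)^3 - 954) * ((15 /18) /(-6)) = 124757 /900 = 138.62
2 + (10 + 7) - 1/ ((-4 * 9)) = 685/ 36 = 19.03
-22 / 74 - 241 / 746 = -17123 / 27602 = -0.62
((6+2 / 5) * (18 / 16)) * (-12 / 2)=-216 / 5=-43.20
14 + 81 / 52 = 809 / 52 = 15.56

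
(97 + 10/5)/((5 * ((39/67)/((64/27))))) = 47168/585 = 80.63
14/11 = 1.27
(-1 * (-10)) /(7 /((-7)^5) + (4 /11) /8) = 528220 /2379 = 222.03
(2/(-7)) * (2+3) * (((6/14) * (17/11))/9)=-170/1617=-0.11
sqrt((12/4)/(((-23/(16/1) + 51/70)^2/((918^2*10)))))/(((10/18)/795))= 10149402.19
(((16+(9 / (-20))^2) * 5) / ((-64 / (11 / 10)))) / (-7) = 71291 / 358400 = 0.20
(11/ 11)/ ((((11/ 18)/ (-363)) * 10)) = -297/ 5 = -59.40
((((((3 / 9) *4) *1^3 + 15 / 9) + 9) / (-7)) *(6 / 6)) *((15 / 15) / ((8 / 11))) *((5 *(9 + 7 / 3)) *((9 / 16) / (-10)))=1683 / 224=7.51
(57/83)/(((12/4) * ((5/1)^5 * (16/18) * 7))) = 171/14525000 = 0.00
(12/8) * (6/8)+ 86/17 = 841/136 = 6.18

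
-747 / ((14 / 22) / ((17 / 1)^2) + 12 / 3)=-791571 / 4241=-186.65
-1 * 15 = -15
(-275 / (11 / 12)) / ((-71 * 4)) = 75 / 71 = 1.06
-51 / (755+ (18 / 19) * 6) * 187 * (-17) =3080451 / 14453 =213.14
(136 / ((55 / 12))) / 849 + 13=202889 / 15565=13.03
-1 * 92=-92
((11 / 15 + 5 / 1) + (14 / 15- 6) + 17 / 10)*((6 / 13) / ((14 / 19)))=1349 / 910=1.48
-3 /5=-0.60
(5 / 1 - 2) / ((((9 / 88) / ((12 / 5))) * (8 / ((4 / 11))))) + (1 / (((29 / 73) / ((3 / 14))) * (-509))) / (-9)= 9919757 / 3099810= 3.20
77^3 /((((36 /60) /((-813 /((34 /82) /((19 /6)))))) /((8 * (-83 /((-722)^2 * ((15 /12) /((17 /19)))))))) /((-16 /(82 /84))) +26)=836440173184 /47624237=17563.33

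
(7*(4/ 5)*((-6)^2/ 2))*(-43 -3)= -23184/ 5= -4636.80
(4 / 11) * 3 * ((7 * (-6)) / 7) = -72 / 11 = -6.55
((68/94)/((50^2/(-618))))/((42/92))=-80546/205625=-0.39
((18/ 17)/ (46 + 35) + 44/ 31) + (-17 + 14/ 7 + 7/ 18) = -41671/ 3162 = -13.18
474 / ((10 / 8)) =1896 / 5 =379.20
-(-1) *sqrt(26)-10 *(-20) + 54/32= sqrt(26) + 3227/16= 206.79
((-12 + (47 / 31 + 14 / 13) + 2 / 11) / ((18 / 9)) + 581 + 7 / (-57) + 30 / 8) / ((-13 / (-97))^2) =5515882339345 / 170812356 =32292.06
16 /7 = 2.29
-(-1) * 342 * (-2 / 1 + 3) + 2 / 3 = 1028 / 3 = 342.67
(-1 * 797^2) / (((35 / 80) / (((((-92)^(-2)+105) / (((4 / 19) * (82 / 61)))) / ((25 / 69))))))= -1962848479624653 / 1320200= -1486781154.09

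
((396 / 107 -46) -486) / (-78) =28264 / 4173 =6.77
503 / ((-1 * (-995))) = 503 / 995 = 0.51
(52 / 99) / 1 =52 / 99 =0.53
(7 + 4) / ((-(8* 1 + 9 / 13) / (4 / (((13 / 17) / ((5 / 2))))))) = -1870 / 113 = -16.55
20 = 20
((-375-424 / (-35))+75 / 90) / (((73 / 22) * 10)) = -836341 / 76650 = -10.91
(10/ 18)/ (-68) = -5/ 612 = -0.01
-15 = -15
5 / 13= 0.38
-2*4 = -8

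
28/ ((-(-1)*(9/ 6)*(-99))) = -56/ 297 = -0.19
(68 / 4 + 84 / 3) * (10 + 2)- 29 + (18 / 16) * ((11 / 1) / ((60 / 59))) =83707 / 160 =523.17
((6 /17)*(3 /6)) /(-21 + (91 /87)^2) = -22707 /2561356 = -0.01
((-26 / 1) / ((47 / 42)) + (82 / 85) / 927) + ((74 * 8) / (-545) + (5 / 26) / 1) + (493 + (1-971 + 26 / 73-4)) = -77346989744593 / 153231911586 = -504.77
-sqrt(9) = -3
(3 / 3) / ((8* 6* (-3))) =-0.01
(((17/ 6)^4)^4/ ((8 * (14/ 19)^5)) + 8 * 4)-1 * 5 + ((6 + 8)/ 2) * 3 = 120490511170222966543381315/ 12138084918940925952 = 9926649.22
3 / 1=3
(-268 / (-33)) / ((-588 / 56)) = -536 / 693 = -0.77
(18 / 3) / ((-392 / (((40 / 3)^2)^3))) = -1024000000 / 11907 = -85999.83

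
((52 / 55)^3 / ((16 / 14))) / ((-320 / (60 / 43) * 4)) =-46137 / 57233000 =-0.00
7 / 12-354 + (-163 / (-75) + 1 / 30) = -35121 / 100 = -351.21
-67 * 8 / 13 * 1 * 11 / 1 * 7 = -3174.77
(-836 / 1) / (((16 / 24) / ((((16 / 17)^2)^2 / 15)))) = -27394048 / 417605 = -65.60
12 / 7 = 1.71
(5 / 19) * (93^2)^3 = 3234950917245 / 19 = 170260574591.84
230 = 230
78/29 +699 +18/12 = 703.19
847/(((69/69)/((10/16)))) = 4235/8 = 529.38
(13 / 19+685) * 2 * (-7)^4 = 62560456 / 19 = 3292655.58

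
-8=-8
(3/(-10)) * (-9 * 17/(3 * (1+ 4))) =153/50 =3.06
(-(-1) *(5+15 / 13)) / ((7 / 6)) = 480 / 91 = 5.27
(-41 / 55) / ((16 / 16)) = -0.75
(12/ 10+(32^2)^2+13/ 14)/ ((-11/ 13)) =-954206097/ 770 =-1239228.70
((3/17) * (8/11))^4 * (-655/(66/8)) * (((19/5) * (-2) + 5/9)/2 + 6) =-717938688/13451140571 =-0.05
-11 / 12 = -0.92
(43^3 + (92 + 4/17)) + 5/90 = 79599.29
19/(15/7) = 8.87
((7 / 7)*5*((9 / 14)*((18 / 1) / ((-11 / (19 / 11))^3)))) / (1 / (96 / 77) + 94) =-14035680 / 5940044033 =-0.00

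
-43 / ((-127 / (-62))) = -20.99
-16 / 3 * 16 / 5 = -17.07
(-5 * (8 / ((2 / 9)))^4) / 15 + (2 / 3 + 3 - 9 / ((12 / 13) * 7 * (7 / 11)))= -329203867 / 588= -559870.52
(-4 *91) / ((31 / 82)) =-29848 / 31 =-962.84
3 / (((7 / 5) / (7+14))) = 45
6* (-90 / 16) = -135 / 4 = -33.75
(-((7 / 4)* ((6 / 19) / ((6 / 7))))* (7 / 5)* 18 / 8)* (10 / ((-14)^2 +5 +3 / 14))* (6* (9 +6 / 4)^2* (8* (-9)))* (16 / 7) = 65345616 / 5947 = 10988.00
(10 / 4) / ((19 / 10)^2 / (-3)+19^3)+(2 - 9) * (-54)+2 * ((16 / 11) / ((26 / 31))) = 381.47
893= 893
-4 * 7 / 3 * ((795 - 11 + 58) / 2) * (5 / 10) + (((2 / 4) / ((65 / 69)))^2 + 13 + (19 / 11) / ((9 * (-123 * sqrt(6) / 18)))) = -98935217 / 50700 - 19 * sqrt(6) / 4059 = -1951.40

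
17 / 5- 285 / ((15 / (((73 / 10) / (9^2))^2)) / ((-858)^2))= -2070419734 / 18225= -113603.28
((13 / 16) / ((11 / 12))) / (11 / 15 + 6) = 585 / 4444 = 0.13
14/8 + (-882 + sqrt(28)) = -3521/4 + 2 *sqrt(7) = -874.96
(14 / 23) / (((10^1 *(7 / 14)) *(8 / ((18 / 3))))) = 21 / 230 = 0.09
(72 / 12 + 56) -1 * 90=-28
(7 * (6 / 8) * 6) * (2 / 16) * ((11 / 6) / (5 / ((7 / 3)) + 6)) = 539 / 608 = 0.89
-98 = -98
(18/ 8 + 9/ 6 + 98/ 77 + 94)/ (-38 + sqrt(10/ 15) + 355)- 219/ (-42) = 513157339/ 92851220- 4357 * sqrt(6)/ 13264460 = 5.53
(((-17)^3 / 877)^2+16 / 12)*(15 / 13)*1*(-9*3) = -10191045105 / 9998677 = -1019.24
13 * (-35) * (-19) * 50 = 432250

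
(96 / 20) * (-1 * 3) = -72 / 5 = -14.40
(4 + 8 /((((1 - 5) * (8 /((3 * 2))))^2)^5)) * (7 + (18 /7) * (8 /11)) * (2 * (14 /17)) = 22087250659763 /377957122048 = 58.44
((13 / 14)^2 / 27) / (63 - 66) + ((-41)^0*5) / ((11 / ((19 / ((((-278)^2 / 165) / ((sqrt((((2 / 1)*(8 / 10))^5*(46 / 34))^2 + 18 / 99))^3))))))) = -169 / 15876 + 178231823845521*sqrt(68791230256166) / 28041535236816406250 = 52.71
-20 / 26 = -10 / 13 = -0.77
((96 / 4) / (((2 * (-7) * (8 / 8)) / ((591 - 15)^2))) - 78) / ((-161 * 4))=1990929 / 2254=883.29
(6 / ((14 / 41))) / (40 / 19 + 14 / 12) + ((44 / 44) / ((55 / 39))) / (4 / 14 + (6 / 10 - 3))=10701105 / 2125354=5.03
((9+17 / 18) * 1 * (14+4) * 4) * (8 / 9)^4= 447.00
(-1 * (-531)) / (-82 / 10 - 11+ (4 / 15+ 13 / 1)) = -7965 / 89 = -89.49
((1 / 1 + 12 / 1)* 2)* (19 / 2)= 247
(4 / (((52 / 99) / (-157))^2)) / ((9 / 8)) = 53685522 / 169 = 317665.81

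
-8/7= -1.14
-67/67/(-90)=0.01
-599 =-599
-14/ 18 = -7/ 9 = -0.78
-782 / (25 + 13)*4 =-1564 / 19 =-82.32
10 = 10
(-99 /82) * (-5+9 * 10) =-8415 /82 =-102.62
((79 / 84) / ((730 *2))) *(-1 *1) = -79 / 122640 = -0.00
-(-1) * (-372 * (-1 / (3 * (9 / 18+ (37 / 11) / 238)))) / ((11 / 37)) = 545972 / 673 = 811.25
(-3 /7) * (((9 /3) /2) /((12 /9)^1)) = -27 /56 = -0.48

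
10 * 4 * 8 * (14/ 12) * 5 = 5600/ 3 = 1866.67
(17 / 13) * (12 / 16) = 51 / 52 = 0.98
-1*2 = -2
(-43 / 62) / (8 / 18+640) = -387 / 357368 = -0.00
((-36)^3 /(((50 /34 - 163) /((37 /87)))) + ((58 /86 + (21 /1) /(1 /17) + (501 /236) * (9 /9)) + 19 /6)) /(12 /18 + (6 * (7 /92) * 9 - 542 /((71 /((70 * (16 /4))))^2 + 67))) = -71214138375882442693 /484691485109455898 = -146.93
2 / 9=0.22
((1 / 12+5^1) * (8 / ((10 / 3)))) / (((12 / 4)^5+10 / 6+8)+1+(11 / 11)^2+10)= 183 / 3970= 0.05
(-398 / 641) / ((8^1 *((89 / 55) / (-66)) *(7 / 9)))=3250665 / 798686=4.07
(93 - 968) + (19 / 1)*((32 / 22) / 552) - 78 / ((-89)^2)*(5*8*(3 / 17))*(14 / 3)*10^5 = -33312.92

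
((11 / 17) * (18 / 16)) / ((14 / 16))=99 / 119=0.83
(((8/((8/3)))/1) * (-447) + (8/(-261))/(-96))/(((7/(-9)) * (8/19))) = 79800209/19488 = 4094.84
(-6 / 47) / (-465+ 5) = 0.00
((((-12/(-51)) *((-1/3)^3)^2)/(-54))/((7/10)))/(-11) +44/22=51530114/25765047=2.00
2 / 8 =1 / 4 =0.25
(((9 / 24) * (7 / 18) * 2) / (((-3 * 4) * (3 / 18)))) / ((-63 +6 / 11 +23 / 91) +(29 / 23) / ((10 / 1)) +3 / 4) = 805805 / 338856444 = 0.00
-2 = -2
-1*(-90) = 90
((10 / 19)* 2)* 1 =20 / 19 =1.05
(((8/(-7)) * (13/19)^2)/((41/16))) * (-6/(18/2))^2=-86528/932463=-0.09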